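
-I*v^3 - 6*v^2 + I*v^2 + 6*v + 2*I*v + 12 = (v - 2)*(v - 6*I)*(-I*v - I)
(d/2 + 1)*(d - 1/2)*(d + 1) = d^3/2 + 5*d^2/4 + d/4 - 1/2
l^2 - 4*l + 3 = (l - 3)*(l - 1)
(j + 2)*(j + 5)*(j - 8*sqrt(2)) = j^3 - 8*sqrt(2)*j^2 + 7*j^2 - 56*sqrt(2)*j + 10*j - 80*sqrt(2)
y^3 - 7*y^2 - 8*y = y*(y - 8)*(y + 1)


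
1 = 1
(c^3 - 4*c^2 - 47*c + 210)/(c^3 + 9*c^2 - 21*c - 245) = (c - 6)/(c + 7)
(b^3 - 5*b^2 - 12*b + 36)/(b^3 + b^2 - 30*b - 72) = (b - 2)/(b + 4)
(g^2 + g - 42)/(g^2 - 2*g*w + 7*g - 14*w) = (6 - g)/(-g + 2*w)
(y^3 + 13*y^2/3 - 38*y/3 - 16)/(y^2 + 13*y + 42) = (3*y^2 - 5*y - 8)/(3*(y + 7))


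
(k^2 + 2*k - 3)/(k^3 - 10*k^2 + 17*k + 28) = (k^2 + 2*k - 3)/(k^3 - 10*k^2 + 17*k + 28)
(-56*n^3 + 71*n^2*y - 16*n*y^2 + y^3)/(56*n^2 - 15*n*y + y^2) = -n + y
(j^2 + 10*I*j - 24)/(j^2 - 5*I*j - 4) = (-j^2 - 10*I*j + 24)/(-j^2 + 5*I*j + 4)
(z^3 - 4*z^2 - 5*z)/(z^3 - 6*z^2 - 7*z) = (z - 5)/(z - 7)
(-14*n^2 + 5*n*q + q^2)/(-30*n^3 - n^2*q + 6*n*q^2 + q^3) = (7*n + q)/(15*n^2 + 8*n*q + q^2)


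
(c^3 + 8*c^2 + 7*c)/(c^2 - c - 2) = c*(c + 7)/(c - 2)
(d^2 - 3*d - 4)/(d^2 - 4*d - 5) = (d - 4)/(d - 5)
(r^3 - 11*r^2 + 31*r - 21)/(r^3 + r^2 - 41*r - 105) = (r^2 - 4*r + 3)/(r^2 + 8*r + 15)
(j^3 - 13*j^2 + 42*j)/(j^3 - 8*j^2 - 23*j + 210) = j/(j + 5)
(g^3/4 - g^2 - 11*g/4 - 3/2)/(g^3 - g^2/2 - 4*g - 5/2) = (g - 6)/(2*(2*g - 5))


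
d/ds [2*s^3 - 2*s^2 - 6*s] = 6*s^2 - 4*s - 6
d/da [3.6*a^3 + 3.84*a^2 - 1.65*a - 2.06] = 10.8*a^2 + 7.68*a - 1.65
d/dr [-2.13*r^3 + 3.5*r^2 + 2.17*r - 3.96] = -6.39*r^2 + 7.0*r + 2.17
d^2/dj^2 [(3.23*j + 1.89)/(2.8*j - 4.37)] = 108.67976/(2.8*j - 4.37)^3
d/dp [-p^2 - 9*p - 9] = -2*p - 9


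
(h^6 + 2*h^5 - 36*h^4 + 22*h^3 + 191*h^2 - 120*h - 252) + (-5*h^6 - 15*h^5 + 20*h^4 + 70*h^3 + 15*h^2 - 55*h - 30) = -4*h^6 - 13*h^5 - 16*h^4 + 92*h^3 + 206*h^2 - 175*h - 282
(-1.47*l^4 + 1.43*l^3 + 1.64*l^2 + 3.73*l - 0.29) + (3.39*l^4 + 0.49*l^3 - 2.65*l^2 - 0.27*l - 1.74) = 1.92*l^4 + 1.92*l^3 - 1.01*l^2 + 3.46*l - 2.03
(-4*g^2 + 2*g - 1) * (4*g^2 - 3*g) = -16*g^4 + 20*g^3 - 10*g^2 + 3*g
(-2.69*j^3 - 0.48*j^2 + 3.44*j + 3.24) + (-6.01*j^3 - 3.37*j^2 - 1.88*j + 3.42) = -8.7*j^3 - 3.85*j^2 + 1.56*j + 6.66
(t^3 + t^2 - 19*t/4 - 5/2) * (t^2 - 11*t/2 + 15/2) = t^5 - 9*t^4/2 - 11*t^3/4 + 249*t^2/8 - 175*t/8 - 75/4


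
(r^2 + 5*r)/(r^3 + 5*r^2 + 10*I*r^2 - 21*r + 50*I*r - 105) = r/(r^2 + 10*I*r - 21)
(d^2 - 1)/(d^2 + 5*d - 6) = (d + 1)/(d + 6)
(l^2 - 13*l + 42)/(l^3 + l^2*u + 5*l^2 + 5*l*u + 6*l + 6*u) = (l^2 - 13*l + 42)/(l^3 + l^2*u + 5*l^2 + 5*l*u + 6*l + 6*u)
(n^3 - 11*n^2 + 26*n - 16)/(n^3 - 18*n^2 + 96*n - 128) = (n - 1)/(n - 8)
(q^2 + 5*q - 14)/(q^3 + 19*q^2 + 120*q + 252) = (q - 2)/(q^2 + 12*q + 36)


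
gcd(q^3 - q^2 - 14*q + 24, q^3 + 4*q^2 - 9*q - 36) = q^2 + q - 12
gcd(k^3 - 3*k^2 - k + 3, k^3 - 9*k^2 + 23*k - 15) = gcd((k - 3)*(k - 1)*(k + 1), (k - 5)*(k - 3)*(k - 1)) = k^2 - 4*k + 3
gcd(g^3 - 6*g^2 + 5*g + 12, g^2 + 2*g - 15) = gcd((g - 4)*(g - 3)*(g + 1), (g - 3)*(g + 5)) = g - 3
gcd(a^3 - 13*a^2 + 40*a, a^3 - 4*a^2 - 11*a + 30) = a - 5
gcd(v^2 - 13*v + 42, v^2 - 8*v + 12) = v - 6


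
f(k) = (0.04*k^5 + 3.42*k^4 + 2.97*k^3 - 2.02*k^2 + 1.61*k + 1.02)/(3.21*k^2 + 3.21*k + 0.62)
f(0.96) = 0.94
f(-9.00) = 76.53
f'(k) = (-6.42*k - 3.21)*(0.04*k^5 + 3.42*k^4 + 2.97*k^3 - 2.02*k^2 + 1.61*k + 1.02)/(3.21*k^2 + 3.21*k + 0.62)^2 + (0.2*k^4 + 13.68*k^3 + 8.91*k^2 - 4.04*k + 1.61)/(3.21*k^2 + 3.21*k + 0.62)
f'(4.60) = 10.30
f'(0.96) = 1.41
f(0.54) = 0.63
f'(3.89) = 8.57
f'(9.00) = 21.84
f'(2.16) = 4.43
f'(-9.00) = -16.07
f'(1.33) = 2.41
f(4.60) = 22.43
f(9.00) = 92.63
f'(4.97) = 11.22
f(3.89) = 15.73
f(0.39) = 0.68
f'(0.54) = 0.00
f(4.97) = 26.41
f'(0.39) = -0.70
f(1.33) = 1.65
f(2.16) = 4.50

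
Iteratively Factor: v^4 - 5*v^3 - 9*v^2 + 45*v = (v - 3)*(v^3 - 2*v^2 - 15*v) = (v - 3)*(v + 3)*(v^2 - 5*v) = v*(v - 3)*(v + 3)*(v - 5)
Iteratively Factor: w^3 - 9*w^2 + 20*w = (w - 5)*(w^2 - 4*w) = w*(w - 5)*(w - 4)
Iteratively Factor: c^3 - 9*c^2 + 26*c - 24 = (c - 3)*(c^2 - 6*c + 8) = (c - 4)*(c - 3)*(c - 2)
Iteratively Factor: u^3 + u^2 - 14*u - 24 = (u + 2)*(u^2 - u - 12) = (u + 2)*(u + 3)*(u - 4)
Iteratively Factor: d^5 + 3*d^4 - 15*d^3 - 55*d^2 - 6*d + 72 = (d + 3)*(d^4 - 15*d^2 - 10*d + 24) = (d - 1)*(d + 3)*(d^3 + d^2 - 14*d - 24) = (d - 1)*(d + 2)*(d + 3)*(d^2 - d - 12) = (d - 4)*(d - 1)*(d + 2)*(d + 3)*(d + 3)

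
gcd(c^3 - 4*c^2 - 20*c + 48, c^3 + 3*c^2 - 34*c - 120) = c^2 - 2*c - 24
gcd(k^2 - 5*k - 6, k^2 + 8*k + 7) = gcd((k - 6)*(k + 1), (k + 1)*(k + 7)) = k + 1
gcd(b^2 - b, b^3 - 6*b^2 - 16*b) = b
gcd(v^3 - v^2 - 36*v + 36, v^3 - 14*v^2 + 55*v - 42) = v^2 - 7*v + 6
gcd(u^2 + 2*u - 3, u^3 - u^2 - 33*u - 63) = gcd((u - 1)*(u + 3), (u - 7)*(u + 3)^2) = u + 3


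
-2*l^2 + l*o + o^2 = (-l + o)*(2*l + o)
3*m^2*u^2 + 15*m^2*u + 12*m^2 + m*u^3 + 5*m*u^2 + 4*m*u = (3*m + u)*(u + 4)*(m*u + m)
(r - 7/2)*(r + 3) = r^2 - r/2 - 21/2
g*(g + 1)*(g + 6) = g^3 + 7*g^2 + 6*g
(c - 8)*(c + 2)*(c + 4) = c^3 - 2*c^2 - 40*c - 64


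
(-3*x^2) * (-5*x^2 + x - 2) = 15*x^4 - 3*x^3 + 6*x^2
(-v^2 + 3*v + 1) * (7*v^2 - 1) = -7*v^4 + 21*v^3 + 8*v^2 - 3*v - 1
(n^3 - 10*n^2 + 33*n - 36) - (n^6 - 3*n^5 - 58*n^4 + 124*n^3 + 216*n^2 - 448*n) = -n^6 + 3*n^5 + 58*n^4 - 123*n^3 - 226*n^2 + 481*n - 36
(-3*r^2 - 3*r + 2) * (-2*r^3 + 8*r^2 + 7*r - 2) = 6*r^5 - 18*r^4 - 49*r^3 + r^2 + 20*r - 4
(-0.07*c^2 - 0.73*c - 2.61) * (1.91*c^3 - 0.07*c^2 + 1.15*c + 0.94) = -0.1337*c^5 - 1.3894*c^4 - 5.0145*c^3 - 0.7226*c^2 - 3.6877*c - 2.4534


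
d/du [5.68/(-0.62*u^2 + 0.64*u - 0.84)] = (7.0432*u - 3.6352)/(0.62*u^2 - 0.64*u + 0.84)^2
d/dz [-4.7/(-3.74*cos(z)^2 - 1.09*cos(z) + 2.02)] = (35.156*cos(z) + 5.123)*sin(z)/(3.74*cos(z)^2 + 1.09*cos(z) - 2.02)^2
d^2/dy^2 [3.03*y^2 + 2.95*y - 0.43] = 6.06000000000000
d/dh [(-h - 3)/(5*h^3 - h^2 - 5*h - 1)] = 2*(5*h^3 + 22*h^2 - 3*h - 7)/(25*h^6 - 10*h^5 - 49*h^4 + 27*h^2 + 10*h + 1)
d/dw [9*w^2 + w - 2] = 18*w + 1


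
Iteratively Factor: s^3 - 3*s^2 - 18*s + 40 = (s + 4)*(s^2 - 7*s + 10) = (s - 5)*(s + 4)*(s - 2)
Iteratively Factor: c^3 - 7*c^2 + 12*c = (c)*(c^2 - 7*c + 12) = c*(c - 4)*(c - 3)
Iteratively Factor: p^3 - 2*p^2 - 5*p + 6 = (p - 3)*(p^2 + p - 2) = (p - 3)*(p + 2)*(p - 1)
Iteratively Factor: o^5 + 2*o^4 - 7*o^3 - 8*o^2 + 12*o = (o + 2)*(o^4 - 7*o^2 + 6*o) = (o + 2)*(o + 3)*(o^3 - 3*o^2 + 2*o) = o*(o + 2)*(o + 3)*(o^2 - 3*o + 2) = o*(o - 2)*(o + 2)*(o + 3)*(o - 1)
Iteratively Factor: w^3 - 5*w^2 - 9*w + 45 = (w - 3)*(w^2 - 2*w - 15) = (w - 3)*(w + 3)*(w - 5)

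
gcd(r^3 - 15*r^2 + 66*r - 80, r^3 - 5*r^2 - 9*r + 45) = r - 5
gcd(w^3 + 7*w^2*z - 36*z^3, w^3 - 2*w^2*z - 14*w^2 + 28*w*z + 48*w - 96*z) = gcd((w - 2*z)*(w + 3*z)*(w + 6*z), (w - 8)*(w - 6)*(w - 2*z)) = -w + 2*z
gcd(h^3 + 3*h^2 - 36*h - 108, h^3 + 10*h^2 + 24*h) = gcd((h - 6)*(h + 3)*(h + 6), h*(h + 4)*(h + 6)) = h + 6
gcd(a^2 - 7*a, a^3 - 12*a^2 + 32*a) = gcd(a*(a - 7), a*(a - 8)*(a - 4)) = a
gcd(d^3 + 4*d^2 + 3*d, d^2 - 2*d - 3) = d + 1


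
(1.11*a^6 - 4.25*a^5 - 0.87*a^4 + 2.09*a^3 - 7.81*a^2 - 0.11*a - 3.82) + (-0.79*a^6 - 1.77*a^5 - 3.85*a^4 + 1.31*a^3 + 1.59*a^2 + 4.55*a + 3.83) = 0.32*a^6 - 6.02*a^5 - 4.72*a^4 + 3.4*a^3 - 6.22*a^2 + 4.44*a + 0.0100000000000002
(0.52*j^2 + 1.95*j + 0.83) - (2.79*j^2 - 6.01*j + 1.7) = -2.27*j^2 + 7.96*j - 0.87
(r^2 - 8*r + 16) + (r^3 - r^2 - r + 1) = r^3 - 9*r + 17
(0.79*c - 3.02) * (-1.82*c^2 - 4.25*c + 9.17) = -1.4378*c^3 + 2.1389*c^2 + 20.0793*c - 27.6934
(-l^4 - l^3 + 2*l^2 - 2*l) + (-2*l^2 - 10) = -l^4 - l^3 - 2*l - 10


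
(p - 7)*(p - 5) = p^2 - 12*p + 35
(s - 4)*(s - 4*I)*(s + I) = s^3 - 4*s^2 - 3*I*s^2 + 4*s + 12*I*s - 16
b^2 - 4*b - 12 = (b - 6)*(b + 2)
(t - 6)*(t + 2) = t^2 - 4*t - 12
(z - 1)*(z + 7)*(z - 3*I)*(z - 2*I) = z^4 + 6*z^3 - 5*I*z^3 - 13*z^2 - 30*I*z^2 - 36*z + 35*I*z + 42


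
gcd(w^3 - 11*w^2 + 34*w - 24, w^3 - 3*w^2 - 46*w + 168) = w^2 - 10*w + 24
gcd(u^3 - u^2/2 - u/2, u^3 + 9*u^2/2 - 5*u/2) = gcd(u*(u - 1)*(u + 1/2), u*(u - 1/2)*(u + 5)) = u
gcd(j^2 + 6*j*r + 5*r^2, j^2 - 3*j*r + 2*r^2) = 1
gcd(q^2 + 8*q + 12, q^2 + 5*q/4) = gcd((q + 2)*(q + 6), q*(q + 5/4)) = 1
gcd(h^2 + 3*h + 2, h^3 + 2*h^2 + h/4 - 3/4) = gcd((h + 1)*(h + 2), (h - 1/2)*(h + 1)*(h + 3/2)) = h + 1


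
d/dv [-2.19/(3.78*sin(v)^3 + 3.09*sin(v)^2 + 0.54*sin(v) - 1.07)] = (24.8346*sin(v)^2 + 13.5342*sin(v) + 1.1826)*cos(v)/(3.78*sin(v)^3 + 3.09*sin(v)^2 + 0.54*sin(v) - 1.07)^2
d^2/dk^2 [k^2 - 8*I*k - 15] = 2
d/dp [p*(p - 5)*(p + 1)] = 3*p^2 - 8*p - 5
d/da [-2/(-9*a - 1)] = -18/(9*a + 1)^2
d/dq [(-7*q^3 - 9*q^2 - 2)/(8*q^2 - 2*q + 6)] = (-14*q^4 + 7*q^3 - 27*q^2 - 19*q - 1)/(16*q^4 - 8*q^3 + 25*q^2 - 6*q + 9)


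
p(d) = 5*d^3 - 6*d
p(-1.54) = -9.02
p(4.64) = 471.65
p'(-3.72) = 201.58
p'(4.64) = 316.94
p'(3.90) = 222.15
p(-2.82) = -95.21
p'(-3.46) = 173.57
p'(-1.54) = 29.57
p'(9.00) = 1209.00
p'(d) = 15*d^2 - 6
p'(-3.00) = 129.00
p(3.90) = 273.20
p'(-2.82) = 113.29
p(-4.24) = -355.69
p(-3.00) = -117.00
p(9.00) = 3591.00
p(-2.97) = -113.17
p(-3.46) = -186.35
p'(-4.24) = 263.66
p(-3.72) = -235.07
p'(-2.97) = 126.31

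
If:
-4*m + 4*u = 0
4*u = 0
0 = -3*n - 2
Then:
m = 0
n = -2/3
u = 0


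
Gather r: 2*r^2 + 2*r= 2*r^2 + 2*r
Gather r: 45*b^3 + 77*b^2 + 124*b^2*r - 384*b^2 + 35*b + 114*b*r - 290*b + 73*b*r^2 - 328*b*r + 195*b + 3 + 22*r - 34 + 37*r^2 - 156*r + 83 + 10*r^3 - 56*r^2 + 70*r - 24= 45*b^3 - 307*b^2 - 60*b + 10*r^3 + r^2*(73*b - 19) + r*(124*b^2 - 214*b - 64) + 28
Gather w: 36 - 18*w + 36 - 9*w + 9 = 81 - 27*w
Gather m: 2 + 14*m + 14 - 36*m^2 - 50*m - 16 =-36*m^2 - 36*m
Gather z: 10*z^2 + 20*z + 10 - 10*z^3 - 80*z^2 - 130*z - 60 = -10*z^3 - 70*z^2 - 110*z - 50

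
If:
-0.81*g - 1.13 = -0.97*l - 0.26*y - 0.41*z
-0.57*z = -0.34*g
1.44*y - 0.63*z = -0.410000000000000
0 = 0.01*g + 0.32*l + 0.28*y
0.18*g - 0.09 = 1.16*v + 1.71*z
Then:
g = -1.28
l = 0.58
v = 0.85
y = -0.62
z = -0.77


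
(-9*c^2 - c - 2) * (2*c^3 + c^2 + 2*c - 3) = -18*c^5 - 11*c^4 - 23*c^3 + 23*c^2 - c + 6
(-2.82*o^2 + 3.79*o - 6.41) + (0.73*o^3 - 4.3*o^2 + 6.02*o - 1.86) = 0.73*o^3 - 7.12*o^2 + 9.81*o - 8.27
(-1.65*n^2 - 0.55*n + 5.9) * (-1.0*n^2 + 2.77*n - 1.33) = 1.65*n^4 - 4.0205*n^3 - 5.229*n^2 + 17.0745*n - 7.847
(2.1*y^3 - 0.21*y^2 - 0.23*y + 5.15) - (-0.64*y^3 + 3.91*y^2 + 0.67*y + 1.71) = 2.74*y^3 - 4.12*y^2 - 0.9*y + 3.44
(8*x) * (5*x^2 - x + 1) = 40*x^3 - 8*x^2 + 8*x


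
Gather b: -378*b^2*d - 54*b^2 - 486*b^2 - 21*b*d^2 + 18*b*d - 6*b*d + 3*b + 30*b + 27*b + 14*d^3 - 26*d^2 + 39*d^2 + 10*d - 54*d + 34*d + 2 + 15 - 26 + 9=b^2*(-378*d - 540) + b*(-21*d^2 + 12*d + 60) + 14*d^3 + 13*d^2 - 10*d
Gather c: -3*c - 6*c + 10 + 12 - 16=6 - 9*c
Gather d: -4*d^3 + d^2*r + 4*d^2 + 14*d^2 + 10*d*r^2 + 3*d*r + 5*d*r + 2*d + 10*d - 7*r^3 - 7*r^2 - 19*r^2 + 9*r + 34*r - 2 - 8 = -4*d^3 + d^2*(r + 18) + d*(10*r^2 + 8*r + 12) - 7*r^3 - 26*r^2 + 43*r - 10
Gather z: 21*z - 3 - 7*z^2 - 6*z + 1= -7*z^2 + 15*z - 2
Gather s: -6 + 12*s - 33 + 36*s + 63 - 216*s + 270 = 294 - 168*s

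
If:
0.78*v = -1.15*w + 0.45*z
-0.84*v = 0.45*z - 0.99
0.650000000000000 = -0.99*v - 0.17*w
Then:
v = -1.06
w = 2.36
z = 4.18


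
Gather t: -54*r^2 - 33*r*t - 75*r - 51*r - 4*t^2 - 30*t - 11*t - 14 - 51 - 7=-54*r^2 - 126*r - 4*t^2 + t*(-33*r - 41) - 72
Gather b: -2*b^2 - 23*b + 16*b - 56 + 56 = -2*b^2 - 7*b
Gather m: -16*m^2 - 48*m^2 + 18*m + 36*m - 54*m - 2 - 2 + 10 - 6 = -64*m^2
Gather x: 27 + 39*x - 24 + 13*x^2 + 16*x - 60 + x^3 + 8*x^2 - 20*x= x^3 + 21*x^2 + 35*x - 57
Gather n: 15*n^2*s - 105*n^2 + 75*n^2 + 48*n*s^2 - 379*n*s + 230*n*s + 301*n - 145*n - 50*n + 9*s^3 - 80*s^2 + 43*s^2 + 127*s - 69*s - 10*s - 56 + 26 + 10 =n^2*(15*s - 30) + n*(48*s^2 - 149*s + 106) + 9*s^3 - 37*s^2 + 48*s - 20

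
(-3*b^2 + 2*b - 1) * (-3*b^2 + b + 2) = 9*b^4 - 9*b^3 - b^2 + 3*b - 2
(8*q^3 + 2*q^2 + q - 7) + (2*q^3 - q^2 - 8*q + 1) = 10*q^3 + q^2 - 7*q - 6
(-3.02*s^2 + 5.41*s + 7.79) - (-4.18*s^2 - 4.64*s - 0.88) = 1.16*s^2 + 10.05*s + 8.67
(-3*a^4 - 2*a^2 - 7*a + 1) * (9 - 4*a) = 12*a^5 - 27*a^4 + 8*a^3 + 10*a^2 - 67*a + 9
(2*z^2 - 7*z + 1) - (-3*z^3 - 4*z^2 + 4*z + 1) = 3*z^3 + 6*z^2 - 11*z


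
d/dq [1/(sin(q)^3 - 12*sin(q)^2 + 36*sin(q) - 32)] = 3*(6 - sin(q))*cos(q)/((sin(q) - 8)^2*(sin(q) - 2)^3)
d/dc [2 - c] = -1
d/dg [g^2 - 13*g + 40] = 2*g - 13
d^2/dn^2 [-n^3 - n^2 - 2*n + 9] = -6*n - 2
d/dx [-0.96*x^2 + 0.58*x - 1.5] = 0.58 - 1.92*x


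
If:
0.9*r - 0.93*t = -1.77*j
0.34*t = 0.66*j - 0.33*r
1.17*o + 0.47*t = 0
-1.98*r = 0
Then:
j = 0.00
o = 0.00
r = 0.00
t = 0.00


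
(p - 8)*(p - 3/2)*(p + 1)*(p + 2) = p^4 - 13*p^3/2 - 29*p^2/2 + 17*p + 24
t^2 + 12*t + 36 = (t + 6)^2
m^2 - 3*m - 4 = (m - 4)*(m + 1)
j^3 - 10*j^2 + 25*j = j*(j - 5)^2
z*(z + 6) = z^2 + 6*z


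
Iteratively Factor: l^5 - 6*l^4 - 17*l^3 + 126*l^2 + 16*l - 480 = (l - 5)*(l^4 - l^3 - 22*l^2 + 16*l + 96) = (l - 5)*(l + 2)*(l^3 - 3*l^2 - 16*l + 48) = (l - 5)*(l - 3)*(l + 2)*(l^2 - 16) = (l - 5)*(l - 4)*(l - 3)*(l + 2)*(l + 4)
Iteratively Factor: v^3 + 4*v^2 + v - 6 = (v - 1)*(v^2 + 5*v + 6) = (v - 1)*(v + 3)*(v + 2)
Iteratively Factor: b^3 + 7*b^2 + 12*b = (b + 4)*(b^2 + 3*b) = b*(b + 4)*(b + 3)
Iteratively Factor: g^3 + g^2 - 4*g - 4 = (g - 2)*(g^2 + 3*g + 2) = (g - 2)*(g + 2)*(g + 1)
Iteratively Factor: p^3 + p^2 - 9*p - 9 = (p + 1)*(p^2 - 9) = (p - 3)*(p + 1)*(p + 3)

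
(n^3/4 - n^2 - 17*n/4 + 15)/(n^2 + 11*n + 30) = (n^3 - 4*n^2 - 17*n + 60)/(4*(n^2 + 11*n + 30))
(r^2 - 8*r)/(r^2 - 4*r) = (r - 8)/(r - 4)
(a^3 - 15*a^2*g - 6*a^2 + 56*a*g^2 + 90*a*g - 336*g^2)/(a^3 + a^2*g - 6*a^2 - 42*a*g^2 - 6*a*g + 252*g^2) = (a^2 - 15*a*g + 56*g^2)/(a^2 + a*g - 42*g^2)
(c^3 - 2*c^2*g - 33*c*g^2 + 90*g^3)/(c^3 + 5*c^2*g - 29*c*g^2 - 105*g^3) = (c^2 + 3*c*g - 18*g^2)/(c^2 + 10*c*g + 21*g^2)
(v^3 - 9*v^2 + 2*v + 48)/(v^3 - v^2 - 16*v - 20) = (v^2 - 11*v + 24)/(v^2 - 3*v - 10)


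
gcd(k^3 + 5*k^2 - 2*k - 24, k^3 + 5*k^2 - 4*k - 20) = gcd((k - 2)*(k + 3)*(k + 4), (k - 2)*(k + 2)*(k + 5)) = k - 2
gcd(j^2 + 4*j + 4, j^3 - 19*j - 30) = j + 2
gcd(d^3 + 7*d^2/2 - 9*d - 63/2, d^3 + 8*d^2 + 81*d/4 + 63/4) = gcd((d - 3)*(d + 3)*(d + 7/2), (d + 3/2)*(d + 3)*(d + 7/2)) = d^2 + 13*d/2 + 21/2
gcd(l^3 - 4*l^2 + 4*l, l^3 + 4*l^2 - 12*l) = l^2 - 2*l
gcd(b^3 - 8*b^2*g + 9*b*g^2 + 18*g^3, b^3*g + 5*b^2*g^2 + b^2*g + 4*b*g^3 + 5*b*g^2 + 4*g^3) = b + g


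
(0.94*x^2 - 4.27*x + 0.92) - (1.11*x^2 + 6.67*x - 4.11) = -0.17*x^2 - 10.94*x + 5.03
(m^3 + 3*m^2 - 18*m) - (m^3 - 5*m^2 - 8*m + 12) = 8*m^2 - 10*m - 12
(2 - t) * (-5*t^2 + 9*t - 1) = 5*t^3 - 19*t^2 + 19*t - 2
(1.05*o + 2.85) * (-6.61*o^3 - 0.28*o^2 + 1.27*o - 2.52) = -6.9405*o^4 - 19.1325*o^3 + 0.5355*o^2 + 0.9735*o - 7.182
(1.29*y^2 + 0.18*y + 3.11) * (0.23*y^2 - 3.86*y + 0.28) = 0.2967*y^4 - 4.938*y^3 + 0.3817*y^2 - 11.9542*y + 0.8708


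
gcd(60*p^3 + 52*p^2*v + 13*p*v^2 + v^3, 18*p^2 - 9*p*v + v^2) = 1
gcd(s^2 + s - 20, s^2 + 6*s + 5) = s + 5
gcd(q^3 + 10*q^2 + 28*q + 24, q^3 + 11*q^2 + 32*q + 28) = q^2 + 4*q + 4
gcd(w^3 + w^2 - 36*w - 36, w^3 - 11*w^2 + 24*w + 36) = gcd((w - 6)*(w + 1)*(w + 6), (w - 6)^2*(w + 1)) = w^2 - 5*w - 6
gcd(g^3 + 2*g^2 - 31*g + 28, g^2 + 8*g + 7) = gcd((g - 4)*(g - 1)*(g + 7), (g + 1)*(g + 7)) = g + 7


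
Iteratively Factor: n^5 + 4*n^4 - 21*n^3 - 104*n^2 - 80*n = (n - 5)*(n^4 + 9*n^3 + 24*n^2 + 16*n) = n*(n - 5)*(n^3 + 9*n^2 + 24*n + 16) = n*(n - 5)*(n + 4)*(n^2 + 5*n + 4) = n*(n - 5)*(n + 1)*(n + 4)*(n + 4)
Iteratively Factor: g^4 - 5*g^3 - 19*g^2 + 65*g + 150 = (g - 5)*(g^3 - 19*g - 30) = (g - 5)^2*(g^2 + 5*g + 6) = (g - 5)^2*(g + 3)*(g + 2)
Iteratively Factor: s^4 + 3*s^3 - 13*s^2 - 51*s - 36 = (s + 3)*(s^3 - 13*s - 12) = (s - 4)*(s + 3)*(s^2 + 4*s + 3) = (s - 4)*(s + 3)^2*(s + 1)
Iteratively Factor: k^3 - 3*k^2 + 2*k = (k - 1)*(k^2 - 2*k) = k*(k - 1)*(k - 2)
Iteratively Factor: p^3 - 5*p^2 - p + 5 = (p - 5)*(p^2 - 1) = (p - 5)*(p + 1)*(p - 1)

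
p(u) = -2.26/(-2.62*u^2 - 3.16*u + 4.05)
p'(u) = -2.26*(5.24*u + 3.16)/(-2.62*u^2 - 3.16*u + 4.05)^2 = (-11.8424*u - 7.1416)/(2.62*u^2 + 3.16*u - 4.05)^2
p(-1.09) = -0.52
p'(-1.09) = 0.30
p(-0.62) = -0.45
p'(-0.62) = 0.01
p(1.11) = 0.84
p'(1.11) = -2.81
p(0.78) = 256.58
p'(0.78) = -211117.42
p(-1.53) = -0.82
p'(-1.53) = 1.45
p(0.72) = -5.42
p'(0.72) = -90.28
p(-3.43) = 0.14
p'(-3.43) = 0.13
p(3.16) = 0.07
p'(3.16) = -0.04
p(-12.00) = 0.01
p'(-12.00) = 0.00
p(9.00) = 0.01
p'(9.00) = -0.00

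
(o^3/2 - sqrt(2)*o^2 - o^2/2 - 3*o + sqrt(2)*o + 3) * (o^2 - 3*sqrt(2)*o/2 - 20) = o^5/2 - 7*sqrt(2)*o^4/4 - o^4/2 - 10*o^3 + 7*sqrt(2)*o^3/4 + 10*o^2 + 49*sqrt(2)*o^2/2 - 49*sqrt(2)*o/2 + 60*o - 60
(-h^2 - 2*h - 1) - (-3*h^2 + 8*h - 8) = 2*h^2 - 10*h + 7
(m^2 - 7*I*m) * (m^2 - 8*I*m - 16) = m^4 - 15*I*m^3 - 72*m^2 + 112*I*m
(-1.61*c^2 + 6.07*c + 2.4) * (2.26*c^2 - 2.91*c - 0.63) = -3.6386*c^4 + 18.4033*c^3 - 11.2254*c^2 - 10.8081*c - 1.512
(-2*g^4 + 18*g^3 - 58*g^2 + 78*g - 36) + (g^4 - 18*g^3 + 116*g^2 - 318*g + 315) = -g^4 + 58*g^2 - 240*g + 279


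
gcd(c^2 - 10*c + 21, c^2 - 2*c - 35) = c - 7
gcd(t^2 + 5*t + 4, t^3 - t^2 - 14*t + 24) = t + 4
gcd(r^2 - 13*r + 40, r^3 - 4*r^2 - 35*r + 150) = r - 5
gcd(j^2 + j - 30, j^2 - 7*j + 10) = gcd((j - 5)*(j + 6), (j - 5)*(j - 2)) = j - 5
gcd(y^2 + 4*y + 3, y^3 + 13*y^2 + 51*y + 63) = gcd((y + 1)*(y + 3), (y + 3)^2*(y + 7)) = y + 3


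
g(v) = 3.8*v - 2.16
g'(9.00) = 3.80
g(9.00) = 32.04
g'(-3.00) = 3.80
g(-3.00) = -13.56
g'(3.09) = 3.80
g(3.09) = 9.58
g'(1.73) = 3.80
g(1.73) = 4.41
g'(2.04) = 3.80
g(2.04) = 5.59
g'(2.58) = 3.80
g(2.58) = 7.64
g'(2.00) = 3.80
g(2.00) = 5.44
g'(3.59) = 3.80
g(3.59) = 11.48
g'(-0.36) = 3.80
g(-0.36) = -3.53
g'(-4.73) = 3.80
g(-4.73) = -20.13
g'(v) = 3.80000000000000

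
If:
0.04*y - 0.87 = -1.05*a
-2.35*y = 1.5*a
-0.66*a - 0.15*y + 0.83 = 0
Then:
No Solution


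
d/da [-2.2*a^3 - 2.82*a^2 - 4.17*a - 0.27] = -6.6*a^2 - 5.64*a - 4.17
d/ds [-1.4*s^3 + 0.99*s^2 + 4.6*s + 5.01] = -4.2*s^2 + 1.98*s + 4.6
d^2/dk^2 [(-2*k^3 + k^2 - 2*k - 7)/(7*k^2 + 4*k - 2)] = 6*(-62*k^3 - 313*k^2 - 232*k - 74)/(343*k^6 + 588*k^5 + 42*k^4 - 272*k^3 - 12*k^2 + 48*k - 8)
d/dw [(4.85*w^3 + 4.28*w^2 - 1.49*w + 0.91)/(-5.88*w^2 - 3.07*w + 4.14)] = (-28.518*w^4 - 29.779*w^3 + 38.3362*w^2 + 46.14*w - 3.3749)/(34.5744*w^4 + 36.1032*w^3 - 39.2615*w^2 - 25.4196*w + 17.1396)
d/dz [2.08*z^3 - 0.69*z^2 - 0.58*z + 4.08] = 6.24*z^2 - 1.38*z - 0.58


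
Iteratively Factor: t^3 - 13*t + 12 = (t + 4)*(t^2 - 4*t + 3) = (t - 3)*(t + 4)*(t - 1)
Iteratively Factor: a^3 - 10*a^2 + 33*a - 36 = (a - 4)*(a^2 - 6*a + 9) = (a - 4)*(a - 3)*(a - 3)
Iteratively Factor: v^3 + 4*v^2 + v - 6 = (v + 2)*(v^2 + 2*v - 3) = (v + 2)*(v + 3)*(v - 1)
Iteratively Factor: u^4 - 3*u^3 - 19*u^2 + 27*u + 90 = (u - 3)*(u^3 - 19*u - 30) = (u - 5)*(u - 3)*(u^2 + 5*u + 6) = (u - 5)*(u - 3)*(u + 2)*(u + 3)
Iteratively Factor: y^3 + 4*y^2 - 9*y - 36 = (y - 3)*(y^2 + 7*y + 12) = (y - 3)*(y + 3)*(y + 4)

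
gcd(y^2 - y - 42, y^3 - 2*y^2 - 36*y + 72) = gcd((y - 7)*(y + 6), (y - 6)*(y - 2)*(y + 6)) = y + 6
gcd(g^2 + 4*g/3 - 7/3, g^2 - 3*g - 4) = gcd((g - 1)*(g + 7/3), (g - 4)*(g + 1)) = 1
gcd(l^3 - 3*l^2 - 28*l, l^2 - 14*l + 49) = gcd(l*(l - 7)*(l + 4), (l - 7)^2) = l - 7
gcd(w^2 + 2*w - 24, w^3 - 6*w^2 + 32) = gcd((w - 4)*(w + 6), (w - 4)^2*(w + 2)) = w - 4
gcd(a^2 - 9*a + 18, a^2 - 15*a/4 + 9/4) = a - 3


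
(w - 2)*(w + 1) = w^2 - w - 2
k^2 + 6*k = k*(k + 6)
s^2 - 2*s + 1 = (s - 1)^2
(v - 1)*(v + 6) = v^2 + 5*v - 6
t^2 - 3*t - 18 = (t - 6)*(t + 3)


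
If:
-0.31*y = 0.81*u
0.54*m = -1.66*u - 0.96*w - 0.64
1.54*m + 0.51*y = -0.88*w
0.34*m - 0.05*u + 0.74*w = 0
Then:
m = -0.39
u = -0.35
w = 0.16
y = 0.91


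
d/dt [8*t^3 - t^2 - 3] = 2*t*(12*t - 1)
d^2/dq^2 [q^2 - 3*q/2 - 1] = 2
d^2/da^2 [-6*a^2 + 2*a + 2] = -12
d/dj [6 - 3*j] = -3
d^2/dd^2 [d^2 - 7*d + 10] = 2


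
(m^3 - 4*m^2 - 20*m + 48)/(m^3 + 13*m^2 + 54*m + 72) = (m^2 - 8*m + 12)/(m^2 + 9*m + 18)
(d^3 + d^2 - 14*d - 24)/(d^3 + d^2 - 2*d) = (d^2 - d - 12)/(d*(d - 1))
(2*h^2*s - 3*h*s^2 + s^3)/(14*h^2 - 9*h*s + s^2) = s*(-h + s)/(-7*h + s)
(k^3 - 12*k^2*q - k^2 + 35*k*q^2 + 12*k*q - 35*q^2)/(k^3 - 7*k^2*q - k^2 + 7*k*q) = (k - 5*q)/k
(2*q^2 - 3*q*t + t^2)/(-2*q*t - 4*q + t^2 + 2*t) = (-q + t)/(t + 2)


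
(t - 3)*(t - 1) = t^2 - 4*t + 3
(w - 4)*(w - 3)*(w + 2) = w^3 - 5*w^2 - 2*w + 24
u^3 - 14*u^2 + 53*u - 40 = (u - 8)*(u - 5)*(u - 1)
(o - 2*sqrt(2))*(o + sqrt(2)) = o^2 - sqrt(2)*o - 4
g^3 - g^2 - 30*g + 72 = (g - 4)*(g - 3)*(g + 6)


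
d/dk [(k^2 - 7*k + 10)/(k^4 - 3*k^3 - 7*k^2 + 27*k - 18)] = 2*(-k^3 + 8*k^2 - 5*k - 18)/(k^6 - 2*k^5 - 17*k^4 + 36*k^3 + 63*k^2 - 162*k + 81)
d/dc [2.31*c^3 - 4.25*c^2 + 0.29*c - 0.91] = 6.93*c^2 - 8.5*c + 0.29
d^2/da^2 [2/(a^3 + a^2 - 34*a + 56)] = 4*(-(3*a + 1)*(a^3 + a^2 - 34*a + 56) + (3*a^2 + 2*a - 34)^2)/(a^3 + a^2 - 34*a + 56)^3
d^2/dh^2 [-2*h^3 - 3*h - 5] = -12*h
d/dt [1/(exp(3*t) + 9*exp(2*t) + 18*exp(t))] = 3*(-exp(2*t) - 6*exp(t) - 6)*exp(-t)/(exp(2*t) + 9*exp(t) + 18)^2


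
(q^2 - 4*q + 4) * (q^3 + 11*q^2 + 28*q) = q^5 + 7*q^4 - 12*q^3 - 68*q^2 + 112*q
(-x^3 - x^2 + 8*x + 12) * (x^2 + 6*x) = -x^5 - 7*x^4 + 2*x^3 + 60*x^2 + 72*x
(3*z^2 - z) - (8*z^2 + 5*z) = -5*z^2 - 6*z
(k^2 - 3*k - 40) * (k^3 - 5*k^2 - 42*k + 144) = k^5 - 8*k^4 - 67*k^3 + 470*k^2 + 1248*k - 5760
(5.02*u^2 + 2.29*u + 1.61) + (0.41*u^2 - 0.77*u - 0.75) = 5.43*u^2 + 1.52*u + 0.86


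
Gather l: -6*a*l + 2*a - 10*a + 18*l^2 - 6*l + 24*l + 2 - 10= -8*a + 18*l^2 + l*(18 - 6*a) - 8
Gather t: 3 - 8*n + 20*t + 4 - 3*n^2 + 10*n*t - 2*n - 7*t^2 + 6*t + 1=-3*n^2 - 10*n - 7*t^2 + t*(10*n + 26) + 8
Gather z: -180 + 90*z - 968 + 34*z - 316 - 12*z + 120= 112*z - 1344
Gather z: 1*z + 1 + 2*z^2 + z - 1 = 2*z^2 + 2*z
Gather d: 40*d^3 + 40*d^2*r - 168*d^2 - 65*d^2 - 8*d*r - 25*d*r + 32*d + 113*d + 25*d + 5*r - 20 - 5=40*d^3 + d^2*(40*r - 233) + d*(170 - 33*r) + 5*r - 25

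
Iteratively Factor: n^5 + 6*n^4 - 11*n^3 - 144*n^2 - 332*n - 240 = (n + 2)*(n^4 + 4*n^3 - 19*n^2 - 106*n - 120) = (n - 5)*(n + 2)*(n^3 + 9*n^2 + 26*n + 24) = (n - 5)*(n + 2)*(n + 4)*(n^2 + 5*n + 6) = (n - 5)*(n + 2)*(n + 3)*(n + 4)*(n + 2)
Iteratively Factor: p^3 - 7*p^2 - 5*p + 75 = (p - 5)*(p^2 - 2*p - 15) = (p - 5)^2*(p + 3)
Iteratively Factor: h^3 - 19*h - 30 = (h + 3)*(h^2 - 3*h - 10) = (h + 2)*(h + 3)*(h - 5)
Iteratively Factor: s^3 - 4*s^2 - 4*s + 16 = (s - 4)*(s^2 - 4) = (s - 4)*(s - 2)*(s + 2)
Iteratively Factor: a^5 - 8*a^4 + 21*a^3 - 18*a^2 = (a - 2)*(a^4 - 6*a^3 + 9*a^2) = (a - 3)*(a - 2)*(a^3 - 3*a^2) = a*(a - 3)*(a - 2)*(a^2 - 3*a) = a^2*(a - 3)*(a - 2)*(a - 3)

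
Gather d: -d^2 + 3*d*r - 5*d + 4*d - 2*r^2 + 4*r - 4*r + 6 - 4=-d^2 + d*(3*r - 1) - 2*r^2 + 2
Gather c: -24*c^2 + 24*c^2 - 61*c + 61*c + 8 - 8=0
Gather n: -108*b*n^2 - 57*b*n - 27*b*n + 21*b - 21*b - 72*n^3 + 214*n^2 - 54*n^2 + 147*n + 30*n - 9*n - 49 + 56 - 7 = -72*n^3 + n^2*(160 - 108*b) + n*(168 - 84*b)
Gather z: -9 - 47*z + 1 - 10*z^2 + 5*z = -10*z^2 - 42*z - 8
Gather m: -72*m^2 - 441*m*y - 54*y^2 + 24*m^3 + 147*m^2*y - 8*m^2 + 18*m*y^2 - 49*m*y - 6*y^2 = 24*m^3 + m^2*(147*y - 80) + m*(18*y^2 - 490*y) - 60*y^2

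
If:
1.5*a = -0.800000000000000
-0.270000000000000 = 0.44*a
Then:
No Solution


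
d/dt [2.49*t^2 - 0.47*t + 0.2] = 4.98*t - 0.47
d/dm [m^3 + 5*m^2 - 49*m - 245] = 3*m^2 + 10*m - 49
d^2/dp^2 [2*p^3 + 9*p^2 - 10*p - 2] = 12*p + 18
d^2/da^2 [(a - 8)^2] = 2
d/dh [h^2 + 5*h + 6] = 2*h + 5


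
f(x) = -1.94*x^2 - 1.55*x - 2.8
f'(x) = -3.88*x - 1.55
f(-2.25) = -9.13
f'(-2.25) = 7.18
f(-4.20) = -30.51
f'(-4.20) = 14.75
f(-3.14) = -17.06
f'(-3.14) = 10.63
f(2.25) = -16.11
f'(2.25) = -10.28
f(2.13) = -14.90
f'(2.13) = -9.81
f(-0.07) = -2.70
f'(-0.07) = -1.28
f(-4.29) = -31.85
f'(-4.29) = 15.10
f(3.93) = -38.85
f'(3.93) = -16.80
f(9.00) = -173.89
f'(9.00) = -36.47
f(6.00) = -81.94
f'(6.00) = -24.83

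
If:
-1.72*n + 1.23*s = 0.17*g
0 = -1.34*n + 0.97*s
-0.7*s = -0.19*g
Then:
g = 0.00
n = 0.00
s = 0.00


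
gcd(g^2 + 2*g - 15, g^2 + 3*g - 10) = g + 5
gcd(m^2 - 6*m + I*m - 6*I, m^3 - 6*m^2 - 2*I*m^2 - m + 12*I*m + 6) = m - 6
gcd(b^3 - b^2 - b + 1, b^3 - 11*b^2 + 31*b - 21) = b - 1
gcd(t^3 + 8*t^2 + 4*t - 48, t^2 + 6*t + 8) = t + 4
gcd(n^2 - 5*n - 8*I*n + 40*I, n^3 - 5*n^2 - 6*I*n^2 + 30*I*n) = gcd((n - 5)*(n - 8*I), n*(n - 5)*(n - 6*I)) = n - 5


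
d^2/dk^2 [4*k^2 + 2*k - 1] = 8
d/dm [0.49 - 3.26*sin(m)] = -3.26*cos(m)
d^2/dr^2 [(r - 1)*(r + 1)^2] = 6*r + 2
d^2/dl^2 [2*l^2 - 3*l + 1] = 4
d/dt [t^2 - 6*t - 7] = 2*t - 6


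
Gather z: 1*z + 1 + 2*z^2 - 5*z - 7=2*z^2 - 4*z - 6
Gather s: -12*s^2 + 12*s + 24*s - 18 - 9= -12*s^2 + 36*s - 27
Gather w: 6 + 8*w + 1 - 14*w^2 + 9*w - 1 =-14*w^2 + 17*w + 6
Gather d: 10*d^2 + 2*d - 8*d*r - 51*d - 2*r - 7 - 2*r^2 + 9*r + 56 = 10*d^2 + d*(-8*r - 49) - 2*r^2 + 7*r + 49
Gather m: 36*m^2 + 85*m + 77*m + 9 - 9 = 36*m^2 + 162*m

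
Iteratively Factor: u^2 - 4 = (u + 2)*(u - 2)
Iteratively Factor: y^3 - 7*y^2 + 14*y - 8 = (y - 2)*(y^2 - 5*y + 4) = (y - 2)*(y - 1)*(y - 4)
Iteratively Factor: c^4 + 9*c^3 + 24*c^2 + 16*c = (c + 4)*(c^3 + 5*c^2 + 4*c) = (c + 1)*(c + 4)*(c^2 + 4*c) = c*(c + 1)*(c + 4)*(c + 4)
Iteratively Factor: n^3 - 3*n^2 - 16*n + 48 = (n - 4)*(n^2 + n - 12) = (n - 4)*(n + 4)*(n - 3)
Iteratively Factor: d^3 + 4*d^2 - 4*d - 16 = (d + 4)*(d^2 - 4) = (d - 2)*(d + 4)*(d + 2)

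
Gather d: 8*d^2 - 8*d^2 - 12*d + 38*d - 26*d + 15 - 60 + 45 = 0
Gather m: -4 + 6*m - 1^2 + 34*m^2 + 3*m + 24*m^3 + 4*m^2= 24*m^3 + 38*m^2 + 9*m - 5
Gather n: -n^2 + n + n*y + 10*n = -n^2 + n*(y + 11)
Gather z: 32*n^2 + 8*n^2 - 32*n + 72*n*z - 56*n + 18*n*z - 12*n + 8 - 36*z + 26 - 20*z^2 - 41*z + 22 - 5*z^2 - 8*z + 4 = 40*n^2 - 100*n - 25*z^2 + z*(90*n - 85) + 60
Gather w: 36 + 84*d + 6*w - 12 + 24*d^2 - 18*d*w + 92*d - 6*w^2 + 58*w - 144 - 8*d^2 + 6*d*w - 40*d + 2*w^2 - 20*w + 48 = 16*d^2 + 136*d - 4*w^2 + w*(44 - 12*d) - 72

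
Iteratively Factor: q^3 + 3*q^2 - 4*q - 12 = (q + 2)*(q^2 + q - 6) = (q + 2)*(q + 3)*(q - 2)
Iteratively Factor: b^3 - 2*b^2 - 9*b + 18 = (b - 2)*(b^2 - 9) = (b - 3)*(b - 2)*(b + 3)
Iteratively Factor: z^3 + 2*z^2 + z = (z + 1)*(z^2 + z) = (z + 1)^2*(z)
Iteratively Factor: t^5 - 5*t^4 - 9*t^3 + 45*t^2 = (t)*(t^4 - 5*t^3 - 9*t^2 + 45*t) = t*(t - 3)*(t^3 - 2*t^2 - 15*t) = t*(t - 3)*(t + 3)*(t^2 - 5*t) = t^2*(t - 3)*(t + 3)*(t - 5)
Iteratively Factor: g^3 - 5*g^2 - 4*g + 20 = (g + 2)*(g^2 - 7*g + 10) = (g - 5)*(g + 2)*(g - 2)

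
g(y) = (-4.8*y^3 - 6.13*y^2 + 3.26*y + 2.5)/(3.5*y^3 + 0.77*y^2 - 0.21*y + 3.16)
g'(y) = (-14.4*y^2 - 12.26*y + 3.26)/(3.5*y^3 + 0.77*y^2 - 0.21*y + 3.16) + (-10.5*y^2 - 1.54*y + 0.21)*(-4.8*y^3 - 6.13*y^2 + 3.26*y + 2.5)/(3.5*y^3 + 0.77*y^2 - 0.21*y + 3.16)^2 = (7.105427357601e-15*y^5 + 17.759*y^4 - 20.804*y^3 - 72.9769*y^2 - 42.5916*y + 10.8266)/(12.25*y^6 + 5.39*y^5 - 0.8771*y^4 + 21.7966*y^3 + 4.9105*y^2 - 1.3272*y + 9.9856)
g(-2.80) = -0.76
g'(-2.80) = 0.25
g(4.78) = -1.61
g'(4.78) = 0.03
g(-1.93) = -0.42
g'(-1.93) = 0.62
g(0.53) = 0.47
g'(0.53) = -2.37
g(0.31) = 0.85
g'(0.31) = -0.92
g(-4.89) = -1.04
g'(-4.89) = 0.07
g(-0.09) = 0.68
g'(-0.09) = 1.39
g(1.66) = -1.48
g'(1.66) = -0.50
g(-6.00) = -1.10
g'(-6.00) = 0.05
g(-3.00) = -0.80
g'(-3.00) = 0.21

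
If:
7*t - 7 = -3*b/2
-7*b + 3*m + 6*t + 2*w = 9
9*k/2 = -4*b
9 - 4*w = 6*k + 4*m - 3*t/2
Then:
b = 14/13 - 112*w/507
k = 896*w/4563 - 112/117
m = 155/39 - 1942*w/1521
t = 8*w/169 + 10/13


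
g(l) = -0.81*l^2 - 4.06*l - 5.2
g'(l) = -1.62*l - 4.06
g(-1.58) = -0.81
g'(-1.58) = -1.50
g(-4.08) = -2.12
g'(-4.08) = 2.55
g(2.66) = -21.73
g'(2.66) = -8.37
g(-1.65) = -0.71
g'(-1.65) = -1.39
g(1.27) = -11.66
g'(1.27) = -6.12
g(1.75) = -14.79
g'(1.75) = -6.90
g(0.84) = -9.18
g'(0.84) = -5.42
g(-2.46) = -0.11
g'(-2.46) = -0.07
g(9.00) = -107.35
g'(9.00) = -18.64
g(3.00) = -24.67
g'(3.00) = -8.92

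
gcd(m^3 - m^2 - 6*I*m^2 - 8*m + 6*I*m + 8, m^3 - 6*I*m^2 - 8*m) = m^2 - 6*I*m - 8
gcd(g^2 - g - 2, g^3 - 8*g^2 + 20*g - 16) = g - 2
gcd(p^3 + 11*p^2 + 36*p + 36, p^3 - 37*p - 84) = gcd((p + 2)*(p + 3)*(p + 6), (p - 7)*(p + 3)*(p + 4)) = p + 3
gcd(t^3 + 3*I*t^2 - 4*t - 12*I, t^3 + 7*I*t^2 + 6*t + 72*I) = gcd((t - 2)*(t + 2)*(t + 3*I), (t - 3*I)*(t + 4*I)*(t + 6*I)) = 1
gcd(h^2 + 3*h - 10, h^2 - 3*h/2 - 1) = h - 2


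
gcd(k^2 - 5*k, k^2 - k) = k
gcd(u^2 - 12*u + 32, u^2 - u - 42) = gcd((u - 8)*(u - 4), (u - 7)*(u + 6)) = 1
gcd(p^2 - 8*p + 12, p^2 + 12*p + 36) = 1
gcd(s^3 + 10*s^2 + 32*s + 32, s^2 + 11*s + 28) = s + 4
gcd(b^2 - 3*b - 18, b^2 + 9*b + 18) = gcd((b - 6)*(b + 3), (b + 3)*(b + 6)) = b + 3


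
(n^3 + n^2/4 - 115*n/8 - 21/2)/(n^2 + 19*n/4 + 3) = (n^2 - n/2 - 14)/(n + 4)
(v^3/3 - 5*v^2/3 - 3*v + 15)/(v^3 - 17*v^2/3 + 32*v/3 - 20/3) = (v^3 - 5*v^2 - 9*v + 45)/(3*v^3 - 17*v^2 + 32*v - 20)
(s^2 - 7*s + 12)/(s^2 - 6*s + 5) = (s^2 - 7*s + 12)/(s^2 - 6*s + 5)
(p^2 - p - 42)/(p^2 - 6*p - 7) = (p + 6)/(p + 1)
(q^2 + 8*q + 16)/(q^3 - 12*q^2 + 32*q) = (q^2 + 8*q + 16)/(q*(q^2 - 12*q + 32))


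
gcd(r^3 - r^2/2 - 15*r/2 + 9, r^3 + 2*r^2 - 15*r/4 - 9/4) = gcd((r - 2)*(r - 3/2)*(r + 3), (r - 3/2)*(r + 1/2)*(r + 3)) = r^2 + 3*r/2 - 9/2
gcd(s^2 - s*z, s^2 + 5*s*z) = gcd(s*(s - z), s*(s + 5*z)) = s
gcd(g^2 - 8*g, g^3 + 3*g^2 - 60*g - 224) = g - 8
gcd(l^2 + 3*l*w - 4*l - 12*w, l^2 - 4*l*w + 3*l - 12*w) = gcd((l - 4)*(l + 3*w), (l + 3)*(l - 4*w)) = 1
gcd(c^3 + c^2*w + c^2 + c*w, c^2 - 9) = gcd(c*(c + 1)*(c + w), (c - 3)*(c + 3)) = 1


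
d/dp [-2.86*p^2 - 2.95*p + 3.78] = -5.72*p - 2.95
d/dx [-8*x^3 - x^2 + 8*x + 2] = -24*x^2 - 2*x + 8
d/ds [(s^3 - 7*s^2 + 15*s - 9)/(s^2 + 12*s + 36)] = (s^3 + 18*s^2 - 99*s + 108)/(s^3 + 18*s^2 + 108*s + 216)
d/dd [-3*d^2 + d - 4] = 1 - 6*d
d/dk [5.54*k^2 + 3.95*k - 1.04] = 11.08*k + 3.95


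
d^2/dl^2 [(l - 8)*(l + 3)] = 2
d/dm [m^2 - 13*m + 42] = 2*m - 13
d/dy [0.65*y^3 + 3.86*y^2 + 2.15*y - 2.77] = 1.95*y^2 + 7.72*y + 2.15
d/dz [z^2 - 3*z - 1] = 2*z - 3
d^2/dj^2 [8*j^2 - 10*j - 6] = 16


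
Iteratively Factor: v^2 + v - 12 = (v + 4)*(v - 3)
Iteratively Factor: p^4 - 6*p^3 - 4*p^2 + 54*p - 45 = (p - 1)*(p^3 - 5*p^2 - 9*p + 45) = (p - 1)*(p + 3)*(p^2 - 8*p + 15) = (p - 5)*(p - 1)*(p + 3)*(p - 3)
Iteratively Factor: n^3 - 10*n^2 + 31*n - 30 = (n - 2)*(n^2 - 8*n + 15) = (n - 5)*(n - 2)*(n - 3)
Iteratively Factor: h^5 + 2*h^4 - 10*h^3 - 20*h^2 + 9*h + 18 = (h + 2)*(h^4 - 10*h^2 + 9) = (h - 1)*(h + 2)*(h^3 + h^2 - 9*h - 9) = (h - 1)*(h + 1)*(h + 2)*(h^2 - 9) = (h - 1)*(h + 1)*(h + 2)*(h + 3)*(h - 3)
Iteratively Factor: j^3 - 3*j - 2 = (j + 1)*(j^2 - j - 2) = (j - 2)*(j + 1)*(j + 1)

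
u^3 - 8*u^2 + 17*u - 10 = (u - 5)*(u - 2)*(u - 1)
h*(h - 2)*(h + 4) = h^3 + 2*h^2 - 8*h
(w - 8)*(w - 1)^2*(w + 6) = w^4 - 4*w^3 - 43*w^2 + 94*w - 48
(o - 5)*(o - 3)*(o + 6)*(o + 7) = o^4 + 5*o^3 - 47*o^2 - 141*o + 630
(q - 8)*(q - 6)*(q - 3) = q^3 - 17*q^2 + 90*q - 144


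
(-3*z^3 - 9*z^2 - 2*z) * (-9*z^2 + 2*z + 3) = 27*z^5 + 75*z^4 - 9*z^3 - 31*z^2 - 6*z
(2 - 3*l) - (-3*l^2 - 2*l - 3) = 3*l^2 - l + 5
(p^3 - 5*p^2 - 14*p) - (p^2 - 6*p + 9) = p^3 - 6*p^2 - 8*p - 9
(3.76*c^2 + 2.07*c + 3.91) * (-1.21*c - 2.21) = -4.5496*c^3 - 10.8143*c^2 - 9.3058*c - 8.6411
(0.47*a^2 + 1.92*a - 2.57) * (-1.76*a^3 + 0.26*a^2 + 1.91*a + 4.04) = -0.8272*a^5 - 3.257*a^4 + 5.9201*a^3 + 4.8978*a^2 + 2.8481*a - 10.3828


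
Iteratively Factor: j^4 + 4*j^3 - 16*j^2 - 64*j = (j)*(j^3 + 4*j^2 - 16*j - 64) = j*(j + 4)*(j^2 - 16) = j*(j + 4)^2*(j - 4)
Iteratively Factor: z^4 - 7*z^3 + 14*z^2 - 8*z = (z - 2)*(z^3 - 5*z^2 + 4*z) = z*(z - 2)*(z^2 - 5*z + 4) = z*(z - 4)*(z - 2)*(z - 1)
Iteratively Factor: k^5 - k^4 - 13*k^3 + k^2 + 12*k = (k - 4)*(k^4 + 3*k^3 - k^2 - 3*k) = (k - 4)*(k - 1)*(k^3 + 4*k^2 + 3*k) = (k - 4)*(k - 1)*(k + 1)*(k^2 + 3*k) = (k - 4)*(k - 1)*(k + 1)*(k + 3)*(k)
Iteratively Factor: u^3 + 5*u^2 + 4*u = (u)*(u^2 + 5*u + 4) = u*(u + 1)*(u + 4)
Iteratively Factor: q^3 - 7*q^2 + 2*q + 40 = (q - 4)*(q^2 - 3*q - 10) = (q - 4)*(q + 2)*(q - 5)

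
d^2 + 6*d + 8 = (d + 2)*(d + 4)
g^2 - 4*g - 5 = (g - 5)*(g + 1)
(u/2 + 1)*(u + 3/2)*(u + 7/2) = u^3/2 + 7*u^2/2 + 61*u/8 + 21/4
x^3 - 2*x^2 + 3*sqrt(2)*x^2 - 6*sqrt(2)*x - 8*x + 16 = (x - 2)*(x - sqrt(2))*(x + 4*sqrt(2))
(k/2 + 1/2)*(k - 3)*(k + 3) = k^3/2 + k^2/2 - 9*k/2 - 9/2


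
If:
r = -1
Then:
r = -1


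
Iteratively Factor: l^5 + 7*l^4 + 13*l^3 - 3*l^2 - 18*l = (l + 3)*(l^4 + 4*l^3 + l^2 - 6*l) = (l + 3)^2*(l^3 + l^2 - 2*l) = l*(l + 3)^2*(l^2 + l - 2) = l*(l + 2)*(l + 3)^2*(l - 1)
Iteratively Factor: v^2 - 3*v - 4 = (v + 1)*(v - 4)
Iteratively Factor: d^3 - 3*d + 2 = (d - 1)*(d^2 + d - 2) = (d - 1)^2*(d + 2)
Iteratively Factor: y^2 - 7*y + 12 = (y - 3)*(y - 4)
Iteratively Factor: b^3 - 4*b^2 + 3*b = (b - 1)*(b^2 - 3*b) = b*(b - 1)*(b - 3)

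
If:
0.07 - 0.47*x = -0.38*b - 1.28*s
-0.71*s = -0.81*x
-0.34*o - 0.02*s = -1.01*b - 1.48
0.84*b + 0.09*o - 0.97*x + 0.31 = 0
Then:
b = -0.52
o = 2.80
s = 0.15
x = 0.13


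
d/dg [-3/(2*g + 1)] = 6/(2*g + 1)^2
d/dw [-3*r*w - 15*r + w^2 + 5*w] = -3*r + 2*w + 5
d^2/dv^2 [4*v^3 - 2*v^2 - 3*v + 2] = 24*v - 4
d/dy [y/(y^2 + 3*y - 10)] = (y^2 - y*(2*y + 3) + 3*y - 10)/(y^2 + 3*y - 10)^2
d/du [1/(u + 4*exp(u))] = (-4*exp(u) - 1)/(u + 4*exp(u))^2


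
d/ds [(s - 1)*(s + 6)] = 2*s + 5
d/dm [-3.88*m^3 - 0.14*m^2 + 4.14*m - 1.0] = -11.64*m^2 - 0.28*m + 4.14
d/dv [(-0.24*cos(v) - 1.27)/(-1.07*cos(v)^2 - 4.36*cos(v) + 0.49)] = (0.2568*cos(v)^2 + 2.7178*cos(v) + 5.6548)*sin(v)/(1.1449*cos(v)^4 + 9.3304*cos(v)^3 + 17.961*cos(v)^2 - 4.2728*cos(v) + 0.2401)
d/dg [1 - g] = -1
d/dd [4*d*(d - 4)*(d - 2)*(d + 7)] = 16*d^3 + 12*d^2 - 272*d + 224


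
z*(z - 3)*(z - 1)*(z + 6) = z^4 + 2*z^3 - 21*z^2 + 18*z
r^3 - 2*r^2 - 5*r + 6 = (r - 3)*(r - 1)*(r + 2)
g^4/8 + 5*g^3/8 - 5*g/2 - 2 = (g/4 + 1)*(g/2 + 1/2)*(g - 2)*(g + 2)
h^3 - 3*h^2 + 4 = (h - 2)^2*(h + 1)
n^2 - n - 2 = (n - 2)*(n + 1)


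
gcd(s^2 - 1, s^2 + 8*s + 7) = s + 1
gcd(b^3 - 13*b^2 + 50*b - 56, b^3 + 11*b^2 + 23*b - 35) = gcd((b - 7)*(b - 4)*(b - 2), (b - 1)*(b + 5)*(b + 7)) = 1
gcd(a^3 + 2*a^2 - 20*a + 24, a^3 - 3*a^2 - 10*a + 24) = a - 2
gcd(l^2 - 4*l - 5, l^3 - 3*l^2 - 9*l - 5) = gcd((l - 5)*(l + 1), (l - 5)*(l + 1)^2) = l^2 - 4*l - 5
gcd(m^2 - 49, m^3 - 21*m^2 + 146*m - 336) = m - 7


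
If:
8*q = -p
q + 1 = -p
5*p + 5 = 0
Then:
No Solution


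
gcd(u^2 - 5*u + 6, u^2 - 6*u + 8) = u - 2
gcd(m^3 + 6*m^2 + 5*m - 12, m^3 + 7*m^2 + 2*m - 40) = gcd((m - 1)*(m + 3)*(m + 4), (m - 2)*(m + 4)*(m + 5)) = m + 4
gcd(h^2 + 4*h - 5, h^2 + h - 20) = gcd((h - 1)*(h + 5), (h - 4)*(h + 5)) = h + 5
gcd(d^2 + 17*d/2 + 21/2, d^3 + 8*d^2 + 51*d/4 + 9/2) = d + 3/2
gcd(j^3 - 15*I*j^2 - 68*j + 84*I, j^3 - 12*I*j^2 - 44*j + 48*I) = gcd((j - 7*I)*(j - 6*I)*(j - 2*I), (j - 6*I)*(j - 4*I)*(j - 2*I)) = j^2 - 8*I*j - 12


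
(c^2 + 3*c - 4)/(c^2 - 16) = (c - 1)/(c - 4)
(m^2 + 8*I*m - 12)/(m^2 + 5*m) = (m^2 + 8*I*m - 12)/(m*(m + 5))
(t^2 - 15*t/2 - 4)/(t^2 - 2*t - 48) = (t + 1/2)/(t + 6)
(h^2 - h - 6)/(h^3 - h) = (h^2 - h - 6)/(h^3 - h)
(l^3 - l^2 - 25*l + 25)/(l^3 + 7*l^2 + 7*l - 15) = (l - 5)/(l + 3)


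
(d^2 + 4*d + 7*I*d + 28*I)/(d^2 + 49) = (d + 4)/(d - 7*I)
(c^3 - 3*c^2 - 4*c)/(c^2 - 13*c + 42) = c*(c^2 - 3*c - 4)/(c^2 - 13*c + 42)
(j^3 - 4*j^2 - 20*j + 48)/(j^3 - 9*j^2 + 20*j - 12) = (j + 4)/(j - 1)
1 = 1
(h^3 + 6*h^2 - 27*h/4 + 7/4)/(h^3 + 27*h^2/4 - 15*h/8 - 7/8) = 2*(2*h - 1)/(4*h + 1)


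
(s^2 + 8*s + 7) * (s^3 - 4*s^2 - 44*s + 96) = s^5 + 4*s^4 - 69*s^3 - 284*s^2 + 460*s + 672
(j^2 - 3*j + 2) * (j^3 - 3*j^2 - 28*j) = j^5 - 6*j^4 - 17*j^3 + 78*j^2 - 56*j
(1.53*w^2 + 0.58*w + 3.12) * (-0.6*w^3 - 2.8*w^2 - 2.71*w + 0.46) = -0.918*w^5 - 4.632*w^4 - 7.6423*w^3 - 9.604*w^2 - 8.1884*w + 1.4352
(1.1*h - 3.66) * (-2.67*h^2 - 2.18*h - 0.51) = -2.937*h^3 + 7.3742*h^2 + 7.4178*h + 1.8666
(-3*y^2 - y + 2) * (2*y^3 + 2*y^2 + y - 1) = -6*y^5 - 8*y^4 - y^3 + 6*y^2 + 3*y - 2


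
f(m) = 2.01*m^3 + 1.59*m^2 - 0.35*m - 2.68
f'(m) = 6.03*m^2 + 3.18*m - 0.35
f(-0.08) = -2.64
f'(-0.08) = -0.57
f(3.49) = 100.91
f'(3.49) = 84.19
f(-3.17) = -49.62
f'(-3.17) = 50.16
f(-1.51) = -5.45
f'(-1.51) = 8.60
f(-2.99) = -41.15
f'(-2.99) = 44.05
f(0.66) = -1.64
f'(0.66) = 4.38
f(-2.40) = -20.47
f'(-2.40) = 26.75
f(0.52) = -2.15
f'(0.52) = 2.93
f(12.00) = 3695.36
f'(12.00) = 906.13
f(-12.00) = -3242.80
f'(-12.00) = 829.81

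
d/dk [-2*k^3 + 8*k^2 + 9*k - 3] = -6*k^2 + 16*k + 9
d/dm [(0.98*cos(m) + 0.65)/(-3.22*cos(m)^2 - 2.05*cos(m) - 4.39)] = (-3.1556*cos(m)^2 - 4.186*cos(m) + 2.9697)*sin(m)/(10.3684*cos(m)^4 + 13.202*cos(m)^3 + 32.4741*cos(m)^2 + 17.999*cos(m) + 19.2721)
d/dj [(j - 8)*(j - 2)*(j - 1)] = 3*j^2 - 22*j + 26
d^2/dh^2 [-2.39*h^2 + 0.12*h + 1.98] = -4.78000000000000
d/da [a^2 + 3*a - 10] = 2*a + 3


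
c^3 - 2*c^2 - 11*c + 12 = (c - 4)*(c - 1)*(c + 3)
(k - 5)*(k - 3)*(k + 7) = k^3 - k^2 - 41*k + 105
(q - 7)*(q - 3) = q^2 - 10*q + 21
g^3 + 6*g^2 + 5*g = g*(g + 1)*(g + 5)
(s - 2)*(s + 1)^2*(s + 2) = s^4 + 2*s^3 - 3*s^2 - 8*s - 4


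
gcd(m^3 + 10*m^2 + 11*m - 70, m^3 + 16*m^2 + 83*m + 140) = m^2 + 12*m + 35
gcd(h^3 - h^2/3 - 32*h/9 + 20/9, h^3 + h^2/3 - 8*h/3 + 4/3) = h^2 + 4*h/3 - 4/3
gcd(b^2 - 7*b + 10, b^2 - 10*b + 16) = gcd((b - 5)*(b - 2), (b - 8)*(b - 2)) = b - 2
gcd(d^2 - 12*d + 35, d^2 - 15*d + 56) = d - 7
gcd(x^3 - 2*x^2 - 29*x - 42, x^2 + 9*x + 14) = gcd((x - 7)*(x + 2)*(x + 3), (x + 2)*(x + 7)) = x + 2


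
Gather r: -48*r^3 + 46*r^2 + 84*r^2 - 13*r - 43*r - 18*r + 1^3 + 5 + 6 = -48*r^3 + 130*r^2 - 74*r + 12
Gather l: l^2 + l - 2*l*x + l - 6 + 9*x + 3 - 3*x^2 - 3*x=l^2 + l*(2 - 2*x) - 3*x^2 + 6*x - 3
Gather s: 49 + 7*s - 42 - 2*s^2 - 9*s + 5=-2*s^2 - 2*s + 12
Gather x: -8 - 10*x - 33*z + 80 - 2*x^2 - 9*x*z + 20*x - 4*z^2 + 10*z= -2*x^2 + x*(10 - 9*z) - 4*z^2 - 23*z + 72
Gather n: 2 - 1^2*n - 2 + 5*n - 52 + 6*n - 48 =10*n - 100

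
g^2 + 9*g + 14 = (g + 2)*(g + 7)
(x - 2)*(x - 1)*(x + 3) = x^3 - 7*x + 6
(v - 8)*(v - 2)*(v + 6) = v^3 - 4*v^2 - 44*v + 96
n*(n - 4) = n^2 - 4*n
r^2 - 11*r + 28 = (r - 7)*(r - 4)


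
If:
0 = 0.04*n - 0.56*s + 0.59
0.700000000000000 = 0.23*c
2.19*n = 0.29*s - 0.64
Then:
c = 3.04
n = -0.15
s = 1.04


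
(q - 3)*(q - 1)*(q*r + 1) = q^3*r - 4*q^2*r + q^2 + 3*q*r - 4*q + 3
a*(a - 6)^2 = a^3 - 12*a^2 + 36*a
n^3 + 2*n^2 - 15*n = n*(n - 3)*(n + 5)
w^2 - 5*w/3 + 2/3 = (w - 1)*(w - 2/3)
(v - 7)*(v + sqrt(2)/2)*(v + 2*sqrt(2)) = v^3 - 7*v^2 + 5*sqrt(2)*v^2/2 - 35*sqrt(2)*v/2 + 2*v - 14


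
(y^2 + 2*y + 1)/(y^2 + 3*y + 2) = (y + 1)/(y + 2)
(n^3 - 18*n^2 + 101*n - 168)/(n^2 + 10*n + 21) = (n^3 - 18*n^2 + 101*n - 168)/(n^2 + 10*n + 21)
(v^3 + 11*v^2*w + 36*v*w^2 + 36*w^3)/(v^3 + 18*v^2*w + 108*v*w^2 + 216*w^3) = (v^2 + 5*v*w + 6*w^2)/(v^2 + 12*v*w + 36*w^2)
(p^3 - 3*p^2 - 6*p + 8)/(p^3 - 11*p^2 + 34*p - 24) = (p + 2)/(p - 6)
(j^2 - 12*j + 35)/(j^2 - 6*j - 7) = (j - 5)/(j + 1)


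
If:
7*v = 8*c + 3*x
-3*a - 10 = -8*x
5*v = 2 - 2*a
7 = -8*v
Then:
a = 51/16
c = -1723/1024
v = -7/8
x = 313/128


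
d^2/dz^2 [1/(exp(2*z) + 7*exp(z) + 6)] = (2*(2*exp(z) + 7)^2*exp(z) - (4*exp(z) + 7)*(exp(2*z) + 7*exp(z) + 6))*exp(z)/(exp(2*z) + 7*exp(z) + 6)^3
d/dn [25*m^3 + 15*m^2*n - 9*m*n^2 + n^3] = 15*m^2 - 18*m*n + 3*n^2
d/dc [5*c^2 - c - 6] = 10*c - 1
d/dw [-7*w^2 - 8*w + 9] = -14*w - 8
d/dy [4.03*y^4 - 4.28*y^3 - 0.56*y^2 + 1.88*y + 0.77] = 16.12*y^3 - 12.84*y^2 - 1.12*y + 1.88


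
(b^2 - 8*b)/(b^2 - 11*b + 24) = b/(b - 3)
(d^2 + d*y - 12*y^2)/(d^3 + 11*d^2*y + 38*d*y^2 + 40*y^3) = (d - 3*y)/(d^2 + 7*d*y + 10*y^2)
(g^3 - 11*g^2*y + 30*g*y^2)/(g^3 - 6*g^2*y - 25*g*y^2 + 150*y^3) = g/(g + 5*y)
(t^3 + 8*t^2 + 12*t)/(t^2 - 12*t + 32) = t*(t^2 + 8*t + 12)/(t^2 - 12*t + 32)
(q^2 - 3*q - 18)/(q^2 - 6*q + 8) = (q^2 - 3*q - 18)/(q^2 - 6*q + 8)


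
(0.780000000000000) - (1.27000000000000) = -0.490000000000000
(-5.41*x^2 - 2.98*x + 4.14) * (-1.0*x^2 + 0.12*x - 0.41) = 5.41*x^4 + 2.3308*x^3 - 2.2795*x^2 + 1.7186*x - 1.6974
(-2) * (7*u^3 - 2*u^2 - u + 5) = -14*u^3 + 4*u^2 + 2*u - 10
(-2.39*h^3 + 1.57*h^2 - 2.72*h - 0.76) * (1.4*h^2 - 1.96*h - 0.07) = -3.346*h^5 + 6.8824*h^4 - 6.7179*h^3 + 4.1573*h^2 + 1.68*h + 0.0532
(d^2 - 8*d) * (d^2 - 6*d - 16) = d^4 - 14*d^3 + 32*d^2 + 128*d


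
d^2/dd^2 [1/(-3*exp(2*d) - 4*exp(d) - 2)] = 4*((3*exp(d) + 1)*(3*exp(2*d) + 4*exp(d) + 2) - 2*(3*exp(d) + 2)^2*exp(d))*exp(d)/(3*exp(2*d) + 4*exp(d) + 2)^3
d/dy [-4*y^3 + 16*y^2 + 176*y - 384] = -12*y^2 + 32*y + 176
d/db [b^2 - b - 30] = 2*b - 1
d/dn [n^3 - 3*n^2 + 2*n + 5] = 3*n^2 - 6*n + 2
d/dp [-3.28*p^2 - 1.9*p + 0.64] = -6.56*p - 1.9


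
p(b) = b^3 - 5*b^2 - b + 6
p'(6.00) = 47.00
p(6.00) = 36.00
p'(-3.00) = 56.00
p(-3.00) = -63.00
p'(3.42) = -0.11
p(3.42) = -15.90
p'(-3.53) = 71.68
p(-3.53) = -96.76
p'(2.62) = -6.61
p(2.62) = -12.96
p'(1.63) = -9.33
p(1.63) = -4.58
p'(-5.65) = 151.27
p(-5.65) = -328.32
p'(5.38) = 32.03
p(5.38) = 11.62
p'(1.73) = -9.32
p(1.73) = -5.52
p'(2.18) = -8.54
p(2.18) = -9.58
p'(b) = 3*b^2 - 10*b - 1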